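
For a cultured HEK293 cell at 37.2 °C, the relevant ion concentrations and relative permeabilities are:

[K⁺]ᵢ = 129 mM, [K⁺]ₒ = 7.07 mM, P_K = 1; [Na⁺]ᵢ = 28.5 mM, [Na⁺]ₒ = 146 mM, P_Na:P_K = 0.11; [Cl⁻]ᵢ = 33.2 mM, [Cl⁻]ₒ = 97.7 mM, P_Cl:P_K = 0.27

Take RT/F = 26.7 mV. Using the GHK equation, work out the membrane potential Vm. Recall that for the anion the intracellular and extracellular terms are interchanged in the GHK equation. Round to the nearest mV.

Vm = 26.7 · ln[(Σ P·[cation]ₒ + Σ P·[anion]ᵢ) / (Σ P·[cation]ᵢ + Σ P·[anion]ₒ)]
Numerator = 1×7.07 + 0.11×146 + 0.27×33.2 = 32.09
Denominator = 1×129 + 0.11×28.5 + 0.27×97.7 = 158.5
Vm = 26.7 · ln(0.20247) = 26.7 × (-1.5972) = -42.64 mV

-43 mV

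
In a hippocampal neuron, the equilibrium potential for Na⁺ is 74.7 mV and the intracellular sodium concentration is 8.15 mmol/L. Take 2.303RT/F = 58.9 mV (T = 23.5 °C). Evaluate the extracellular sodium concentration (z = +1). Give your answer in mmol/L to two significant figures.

150 mmol/L

Nernst: E = (58.9/1) · log₁₀([out]/[in]), so log₁₀([out]/[in]) = 74.7 × 1 / 58.9 = 1.2683.
[out]/[in] = 10^(1.2683) = 18.55.
[out] = 18.55 × 8.15 = 151.2 mmol/L.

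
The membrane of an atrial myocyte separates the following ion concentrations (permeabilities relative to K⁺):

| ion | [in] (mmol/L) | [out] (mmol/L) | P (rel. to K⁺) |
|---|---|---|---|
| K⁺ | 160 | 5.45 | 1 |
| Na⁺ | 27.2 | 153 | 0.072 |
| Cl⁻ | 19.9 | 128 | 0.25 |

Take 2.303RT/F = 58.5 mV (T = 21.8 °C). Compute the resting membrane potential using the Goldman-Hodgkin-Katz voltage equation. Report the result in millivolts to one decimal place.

Vm = 58.5 · log₁₀[(Σ P·[cation]ₒ + Σ P·[anion]ᵢ) / (Σ P·[cation]ᵢ + Σ P·[anion]ₒ)]
Numerator = 1×5.45 + 0.072×153 + 0.25×19.9 = 21.44
Denominator = 1×160 + 0.072×27.2 + 0.25×128 = 194
Vm = 58.5 · log₁₀(0.11054) = 58.5 × (-0.9565) = -55.95 mV

-56.0 mV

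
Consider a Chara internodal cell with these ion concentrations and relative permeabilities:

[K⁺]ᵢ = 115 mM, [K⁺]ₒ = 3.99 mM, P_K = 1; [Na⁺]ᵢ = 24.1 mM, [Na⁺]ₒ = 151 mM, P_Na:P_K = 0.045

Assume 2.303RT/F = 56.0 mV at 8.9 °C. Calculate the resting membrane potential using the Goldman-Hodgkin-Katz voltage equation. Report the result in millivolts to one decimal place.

Vm = 56.0 · log₁₀[(Σ P·[cation]ₒ + Σ P·[anion]ᵢ) / (Σ P·[cation]ᵢ + Σ P·[anion]ₒ)]
Numerator = 1×3.99 + 0.045×151 = 10.79
Denominator = 1×115 + 0.045×24.1 = 116.1
Vm = 56.0 · log₁₀(0.092906) = 56.0 × (-1.0320) = -57.79 mV

-57.8 mV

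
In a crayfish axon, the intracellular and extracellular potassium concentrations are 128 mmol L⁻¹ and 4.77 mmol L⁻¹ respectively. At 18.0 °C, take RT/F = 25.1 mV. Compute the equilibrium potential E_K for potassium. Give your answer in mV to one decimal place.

E = (25.1/z) · ln([K⁺]_out/[K⁺]_in) with z = +1.
= (25.1/1) · ln(4.77/128) = 25.10 · ln(0.03727)
= 25.10 · (-3.2897) = -82.57 mV

-82.6 mV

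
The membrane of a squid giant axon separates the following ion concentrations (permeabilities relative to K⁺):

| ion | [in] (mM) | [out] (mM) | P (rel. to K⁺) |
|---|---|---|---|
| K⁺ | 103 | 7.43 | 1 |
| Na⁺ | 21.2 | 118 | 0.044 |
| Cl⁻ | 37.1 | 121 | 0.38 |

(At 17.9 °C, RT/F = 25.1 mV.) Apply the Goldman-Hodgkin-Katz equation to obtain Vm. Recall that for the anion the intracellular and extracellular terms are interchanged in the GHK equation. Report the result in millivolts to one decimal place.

-43.3 mV

Vm = 25.1 · ln[(Σ P·[cation]ₒ + Σ P·[anion]ᵢ) / (Σ P·[cation]ᵢ + Σ P·[anion]ₒ)]
Numerator = 1×7.43 + 0.044×118 + 0.38×37.1 = 26.72
Denominator = 1×103 + 0.044×21.2 + 0.38×121 = 149.9
Vm = 25.1 · ln(0.17824) = 25.1 × (-1.7246) = -43.29 mV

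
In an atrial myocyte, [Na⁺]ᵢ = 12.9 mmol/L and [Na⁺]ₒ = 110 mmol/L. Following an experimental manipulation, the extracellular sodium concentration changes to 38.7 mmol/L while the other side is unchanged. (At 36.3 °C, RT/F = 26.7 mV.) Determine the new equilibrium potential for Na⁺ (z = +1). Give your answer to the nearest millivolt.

After the shift: [Na⁺]_out = 38.7, [Na⁺]_in = 12.9 mmol/L.
E_new = (26.7/1)·ln(38.7/12.9) = 26.70 · (1.0986) = 29.33 mV

29 mV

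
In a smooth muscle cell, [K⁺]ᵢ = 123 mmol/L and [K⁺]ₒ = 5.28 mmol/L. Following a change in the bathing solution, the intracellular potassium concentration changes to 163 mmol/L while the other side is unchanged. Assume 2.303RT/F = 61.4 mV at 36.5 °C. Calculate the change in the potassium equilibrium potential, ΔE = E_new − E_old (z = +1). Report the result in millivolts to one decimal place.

-7.5 mV

E_old = (61.4/1)·log₁₀(5.28/123) = -83.95 mV
E_new = (61.4/1)·log₁₀(5.28/163) = -91.46 mV
ΔE = -91.46 − (-83.95) = -7.51 mV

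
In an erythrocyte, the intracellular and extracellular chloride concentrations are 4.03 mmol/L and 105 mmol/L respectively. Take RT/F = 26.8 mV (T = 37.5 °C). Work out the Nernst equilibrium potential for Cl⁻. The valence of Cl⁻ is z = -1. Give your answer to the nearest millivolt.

-87 mV

E = (26.8/z) · ln([Cl⁻]_out/[Cl⁻]_in) with z = -1.
For an anion, dividing by z = -1 reverses the sign.
= (26.8/-1) · ln(105/4.03) = -26.80 · ln(26.05)
= -26.80 · (3.2602) = -87.37 mV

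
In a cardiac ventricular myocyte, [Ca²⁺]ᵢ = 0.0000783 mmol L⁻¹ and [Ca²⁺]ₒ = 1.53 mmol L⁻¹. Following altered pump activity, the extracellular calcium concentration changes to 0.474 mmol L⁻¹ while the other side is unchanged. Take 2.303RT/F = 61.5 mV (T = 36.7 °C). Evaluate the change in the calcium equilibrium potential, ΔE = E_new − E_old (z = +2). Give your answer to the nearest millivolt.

-16 mV

E_old = (61.5/2)·log₁₀(1.53/0.0000783) = 131.95 mV
E_new = (61.5/2)·log₁₀(0.474/0.0000783) = 116.30 mV
ΔE = 116.30 − (131.95) = -15.65 mV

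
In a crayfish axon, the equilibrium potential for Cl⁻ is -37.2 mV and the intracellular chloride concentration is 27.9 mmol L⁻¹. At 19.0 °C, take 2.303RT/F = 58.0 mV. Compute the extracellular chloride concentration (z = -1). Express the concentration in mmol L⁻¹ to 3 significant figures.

Nernst: E = (58.0/-1) · log₁₀([out]/[in]), so log₁₀([out]/[in]) = -37.2 × -1 / 58.0 = 0.6414.
[out]/[in] = 10^(0.6414) = 4.379.
[out] = 4.379 × 27.9 = 122.2 mmol L⁻¹.

122 mmol L⁻¹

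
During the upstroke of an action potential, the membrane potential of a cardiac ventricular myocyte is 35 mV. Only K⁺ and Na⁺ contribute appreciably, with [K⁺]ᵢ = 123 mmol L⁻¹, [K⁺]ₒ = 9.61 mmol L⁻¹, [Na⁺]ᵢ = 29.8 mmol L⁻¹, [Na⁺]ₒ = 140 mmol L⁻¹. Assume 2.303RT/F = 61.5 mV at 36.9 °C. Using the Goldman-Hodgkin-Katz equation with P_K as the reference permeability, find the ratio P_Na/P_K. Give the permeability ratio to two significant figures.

15

Let α = P_Na/P_K. GHK: Vm = 61.5·log₁₀[(Kₒ + α·Naₒ)/(Kᵢ + α·Naᵢ)].
10^(Vm/61.5) = 10^(35.0/61.5) = 3.7077
So 3.7077·(Kᵢ + α·Naᵢ) = Kₒ + α·Naₒ → α = (3.7077·123.0 − 9.61) / (140.0 − 3.7077·29.8)
α = (456 − 9.61) / (140.0 − 110.5) = 446.4/29.51 = 15.13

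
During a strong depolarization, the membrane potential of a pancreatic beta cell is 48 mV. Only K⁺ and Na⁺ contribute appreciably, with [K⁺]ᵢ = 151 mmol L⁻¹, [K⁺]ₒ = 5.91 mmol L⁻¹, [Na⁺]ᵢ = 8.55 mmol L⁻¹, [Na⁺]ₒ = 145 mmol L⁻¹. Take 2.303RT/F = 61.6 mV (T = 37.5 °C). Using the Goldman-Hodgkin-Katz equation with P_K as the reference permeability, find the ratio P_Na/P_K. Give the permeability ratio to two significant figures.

Let α = P_Na/P_K. GHK: Vm = 61.6·log₁₀[(Kₒ + α·Naₒ)/(Kᵢ + α·Naᵢ)].
10^(Vm/61.6) = 10^(48.0/61.6) = 6.0148
So 6.0148·(Kᵢ + α·Naᵢ) = Kₒ + α·Naₒ → α = (6.0148·151.0 − 5.91) / (145.0 − 6.0148·8.55)
α = (908.2 − 5.91) / (145.0 − 51.43) = 902.3/93.57 = 9.643

9.6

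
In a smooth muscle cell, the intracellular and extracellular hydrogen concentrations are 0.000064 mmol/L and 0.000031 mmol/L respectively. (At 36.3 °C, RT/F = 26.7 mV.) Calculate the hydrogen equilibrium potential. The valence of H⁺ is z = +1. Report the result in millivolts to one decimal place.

E = (26.7/z) · ln([H⁺]_out/[H⁺]_in) with z = +1.
= (26.7/1) · ln(0.000031/0.000064) = 26.70 · ln(0.4844)
= 26.70 · (-0.7249) = -19.35 mV

-19.4 mV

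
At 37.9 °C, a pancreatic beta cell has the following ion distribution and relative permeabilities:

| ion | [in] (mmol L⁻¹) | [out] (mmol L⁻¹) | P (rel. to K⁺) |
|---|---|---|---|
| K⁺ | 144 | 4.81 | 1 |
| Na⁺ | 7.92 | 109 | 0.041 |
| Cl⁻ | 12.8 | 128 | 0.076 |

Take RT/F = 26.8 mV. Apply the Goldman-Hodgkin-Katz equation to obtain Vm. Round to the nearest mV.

Vm = 26.8 · ln[(Σ P·[cation]ₒ + Σ P·[anion]ᵢ) / (Σ P·[cation]ᵢ + Σ P·[anion]ₒ)]
Numerator = 1×4.81 + 0.041×109 + 0.076×12.8 = 10.25
Denominator = 1×144 + 0.041×7.92 + 0.076×128 = 154.1
Vm = 26.8 · ln(0.066547) = 26.8 × (-2.7098) = -72.62 mV

-73 mV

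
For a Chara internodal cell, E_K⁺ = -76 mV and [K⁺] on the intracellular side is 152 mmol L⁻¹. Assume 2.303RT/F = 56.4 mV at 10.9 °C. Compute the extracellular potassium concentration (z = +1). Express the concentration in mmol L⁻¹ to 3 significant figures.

Nernst: E = (56.4/1) · log₁₀([out]/[in]), so log₁₀([out]/[in]) = -76.0 × 1 / 56.4 = -1.3475.
[out]/[in] = 10^(-1.3475) = 0.04492.
[out] = 0.04492 × 152 = 6.829 mmol L⁻¹.

6.83 mmol L⁻¹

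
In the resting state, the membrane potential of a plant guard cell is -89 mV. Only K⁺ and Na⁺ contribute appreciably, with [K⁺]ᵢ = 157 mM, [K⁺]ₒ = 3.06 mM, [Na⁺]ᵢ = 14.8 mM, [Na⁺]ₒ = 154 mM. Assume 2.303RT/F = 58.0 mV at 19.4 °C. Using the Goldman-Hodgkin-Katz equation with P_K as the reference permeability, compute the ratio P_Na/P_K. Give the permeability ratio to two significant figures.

Let α = P_Na/P_K. GHK: Vm = 58.0·log₁₀[(Kₒ + α·Naₒ)/(Kᵢ + α·Naᵢ)].
10^(Vm/58.0) = 10^(-89.0/58.0) = 0.029209
So 0.029209·(Kᵢ + α·Naᵢ) = Kₒ + α·Naₒ → α = (0.029209·157.0 − 3.06) / (154.0 − 0.029209·14.8)
α = (4.586 − 3.06) / (154.0 − 0.4323) = 1.526/153.6 = 0.009936

0.0099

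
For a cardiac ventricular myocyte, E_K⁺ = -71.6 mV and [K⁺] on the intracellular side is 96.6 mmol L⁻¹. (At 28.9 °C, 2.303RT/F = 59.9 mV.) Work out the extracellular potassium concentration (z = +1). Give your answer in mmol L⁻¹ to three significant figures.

Nernst: E = (59.9/1) · log₁₀([out]/[in]), so log₁₀([out]/[in]) = -71.6 × 1 / 59.9 = -1.1953.
[out]/[in] = 10^(-1.1953) = 0.06378.
[out] = 0.06378 × 96.6 = 6.161 mmol L⁻¹.

6.16 mmol L⁻¹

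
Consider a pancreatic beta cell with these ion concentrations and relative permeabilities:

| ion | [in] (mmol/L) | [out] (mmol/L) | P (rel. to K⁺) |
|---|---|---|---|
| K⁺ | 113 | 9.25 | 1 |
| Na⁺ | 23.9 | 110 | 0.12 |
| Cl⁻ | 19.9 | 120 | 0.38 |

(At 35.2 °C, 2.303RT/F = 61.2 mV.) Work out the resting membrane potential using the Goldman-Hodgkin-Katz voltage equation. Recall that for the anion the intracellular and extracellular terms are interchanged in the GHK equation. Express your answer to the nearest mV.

Vm = 61.2 · log₁₀[(Σ P·[cation]ₒ + Σ P·[anion]ᵢ) / (Σ P·[cation]ᵢ + Σ P·[anion]ₒ)]
Numerator = 1×9.25 + 0.12×110 + 0.38×19.9 = 30.01
Denominator = 1×113 + 0.12×23.9 + 0.38×120 = 161.5
Vm = 61.2 · log₁₀(0.18587) = 61.2 × (-0.7308) = -44.72 mV

-45 mV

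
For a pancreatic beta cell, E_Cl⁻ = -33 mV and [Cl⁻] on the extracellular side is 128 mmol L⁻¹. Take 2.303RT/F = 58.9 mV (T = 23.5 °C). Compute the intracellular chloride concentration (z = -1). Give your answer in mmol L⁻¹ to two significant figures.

Nernst: E = (58.9/-1) · log₁₀([out]/[in]), so log₁₀([out]/[in]) = -33.0 × -1 / 58.9 = 0.5603.
[out]/[in] = 10^(0.5603) = 3.633.
[in] = 128 / 3.633 = 35.23 mmol L⁻¹.

35 mmol L⁻¹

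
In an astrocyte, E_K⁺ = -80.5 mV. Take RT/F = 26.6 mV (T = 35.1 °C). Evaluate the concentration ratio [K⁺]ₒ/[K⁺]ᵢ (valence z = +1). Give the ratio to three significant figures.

ln([out]/[in]) = E·z/(26.6) = -80.5 × 1 / 26.6 = -3.0263
[out]/[in] = e^(-3.0263) = 0.04849

0.0485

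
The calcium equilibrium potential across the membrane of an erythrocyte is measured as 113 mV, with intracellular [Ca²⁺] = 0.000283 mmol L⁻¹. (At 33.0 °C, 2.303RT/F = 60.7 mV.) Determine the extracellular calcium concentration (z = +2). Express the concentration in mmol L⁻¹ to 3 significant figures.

Nernst: E = (60.7/2) · log₁₀([out]/[in]), so log₁₀([out]/[in]) = 113.0 × 2 / 60.7 = 3.7232.
[out]/[in] = 10^(3.7232) = 5287.
[out] = 5287 × 0.000283 = 1.496 mmol L⁻¹.

1.50 mmol L⁻¹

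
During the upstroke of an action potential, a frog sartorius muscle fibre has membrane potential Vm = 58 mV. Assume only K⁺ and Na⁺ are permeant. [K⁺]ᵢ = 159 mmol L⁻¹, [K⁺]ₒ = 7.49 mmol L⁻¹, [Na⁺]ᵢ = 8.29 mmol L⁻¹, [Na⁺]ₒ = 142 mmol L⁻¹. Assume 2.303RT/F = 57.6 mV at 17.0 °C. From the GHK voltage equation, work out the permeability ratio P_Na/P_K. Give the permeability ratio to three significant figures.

27.8

Let α = P_Na/P_K. GHK: Vm = 57.6·log₁₀[(Kₒ + α·Naₒ)/(Kᵢ + α·Naᵢ)].
10^(Vm/57.6) = 10^(58.0/57.6) = 10.161
So 10.161·(Kᵢ + α·Naᵢ) = Kₒ + α·Naₒ → α = (10.161·159.0 − 7.49) / (142.0 − 10.161·8.29)
α = (1616 − 7.49) / (142.0 − 84.24) = 1608/57.76 = 27.84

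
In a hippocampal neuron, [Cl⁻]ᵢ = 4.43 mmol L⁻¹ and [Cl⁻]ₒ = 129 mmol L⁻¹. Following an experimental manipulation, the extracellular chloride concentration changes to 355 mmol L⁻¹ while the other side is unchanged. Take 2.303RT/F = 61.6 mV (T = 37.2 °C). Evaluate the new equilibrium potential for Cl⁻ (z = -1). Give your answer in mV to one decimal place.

After the shift: [Cl⁻]_out = 355, [Cl⁻]_in = 4.43 mmol L⁻¹.
E_new = (61.6/-1)·log₁₀(355/4.43) = -61.60 · (1.9038) = -117.28 mV

-117.3 mV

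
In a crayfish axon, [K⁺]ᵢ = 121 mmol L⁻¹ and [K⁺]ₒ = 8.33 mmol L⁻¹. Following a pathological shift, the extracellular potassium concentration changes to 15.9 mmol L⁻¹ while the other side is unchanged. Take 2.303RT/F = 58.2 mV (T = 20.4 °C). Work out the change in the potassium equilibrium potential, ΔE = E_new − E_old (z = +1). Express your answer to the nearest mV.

16 mV

E_old = (58.2/1)·log₁₀(8.33/121) = -67.64 mV
E_new = (58.2/1)·log₁₀(15.9/121) = -51.30 mV
ΔE = -51.30 − (-67.64) = 16.34 mV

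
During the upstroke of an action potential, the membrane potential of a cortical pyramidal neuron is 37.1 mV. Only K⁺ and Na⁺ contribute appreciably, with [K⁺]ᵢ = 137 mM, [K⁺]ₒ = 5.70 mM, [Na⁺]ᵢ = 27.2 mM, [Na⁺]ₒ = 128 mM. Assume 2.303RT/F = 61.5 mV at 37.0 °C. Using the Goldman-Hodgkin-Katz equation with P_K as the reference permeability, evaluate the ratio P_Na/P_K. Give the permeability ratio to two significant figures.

Let α = P_Na/P_K. GHK: Vm = 61.5·log₁₀[(Kₒ + α·Naₒ)/(Kᵢ + α·Naᵢ)].
10^(Vm/61.5) = 10^(37.1/61.5) = 4.011
So 4.011·(Kᵢ + α·Naᵢ) = Kₒ + α·Naₒ → α = (4.011·137.0 − 5.7) / (128.0 − 4.011·27.2)
α = (549.5 − 5.7) / (128.0 − 109.1) = 543.8/18.9 = 28.77

29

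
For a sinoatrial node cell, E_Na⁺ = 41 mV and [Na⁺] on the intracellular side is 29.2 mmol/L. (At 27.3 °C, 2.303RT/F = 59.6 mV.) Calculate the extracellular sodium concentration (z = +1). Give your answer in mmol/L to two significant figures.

140 mmol/L

Nernst: E = (59.6/1) · log₁₀([out]/[in]), so log₁₀([out]/[in]) = 41.0 × 1 / 59.6 = 0.6879.
[out]/[in] = 10^(0.6879) = 4.874.
[out] = 4.874 × 29.2 = 142.3 mmol/L.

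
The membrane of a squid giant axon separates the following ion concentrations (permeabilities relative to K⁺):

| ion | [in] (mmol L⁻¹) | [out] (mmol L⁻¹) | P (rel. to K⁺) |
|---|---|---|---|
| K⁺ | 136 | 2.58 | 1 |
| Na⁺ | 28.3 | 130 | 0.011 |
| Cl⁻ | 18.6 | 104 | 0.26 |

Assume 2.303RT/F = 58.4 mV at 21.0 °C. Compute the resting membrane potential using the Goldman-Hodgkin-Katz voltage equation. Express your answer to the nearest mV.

-74 mV

Vm = 58.4 · log₁₀[(Σ P·[cation]ₒ + Σ P·[anion]ᵢ) / (Σ P·[cation]ᵢ + Σ P·[anion]ₒ)]
Numerator = 1×2.58 + 0.011×130 + 0.26×18.6 = 8.846
Denominator = 1×136 + 0.011×28.3 + 0.26×104 = 163.4
Vm = 58.4 · log₁₀(0.054153) = 58.4 × (-1.2664) = -73.96 mV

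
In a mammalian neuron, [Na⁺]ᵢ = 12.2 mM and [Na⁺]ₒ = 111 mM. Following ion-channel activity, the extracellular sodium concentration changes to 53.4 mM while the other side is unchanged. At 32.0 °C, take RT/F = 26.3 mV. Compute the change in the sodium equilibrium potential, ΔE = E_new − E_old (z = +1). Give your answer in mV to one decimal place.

E_old = (26.3/1)·ln(111/12.2) = 58.07 mV
E_new = (26.3/1)·ln(53.4/12.2) = 38.83 mV
ΔE = 38.83 − (58.07) = -19.24 mV

-19.2 mV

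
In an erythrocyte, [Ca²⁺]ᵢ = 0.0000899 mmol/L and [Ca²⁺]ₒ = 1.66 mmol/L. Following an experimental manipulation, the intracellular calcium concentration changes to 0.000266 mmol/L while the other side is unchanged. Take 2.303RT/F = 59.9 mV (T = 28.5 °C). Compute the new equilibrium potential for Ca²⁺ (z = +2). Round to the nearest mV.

114 mV

After the shift: [Ca²⁺]_out = 1.66, [Ca²⁺]_in = 0.000266 mmol/L.
E_new = (59.9/2)·log₁₀(1.66/0.000266) = 29.95 · (3.7952) = 113.67 mV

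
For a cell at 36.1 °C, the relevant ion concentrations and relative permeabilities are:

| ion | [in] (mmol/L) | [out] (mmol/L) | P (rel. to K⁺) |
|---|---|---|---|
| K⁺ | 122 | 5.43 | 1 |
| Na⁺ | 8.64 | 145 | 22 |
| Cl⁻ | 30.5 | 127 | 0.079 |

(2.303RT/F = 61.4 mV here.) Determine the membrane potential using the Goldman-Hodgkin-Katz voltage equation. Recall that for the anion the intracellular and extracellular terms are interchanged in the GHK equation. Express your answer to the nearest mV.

Vm = 61.4 · log₁₀[(Σ P·[cation]ₒ + Σ P·[anion]ᵢ) / (Σ P·[cation]ᵢ + Σ P·[anion]ₒ)]
Numerator = 1×5.43 + 22×145 + 0.079×30.5 = 3198
Denominator = 1×122 + 22×8.64 + 0.079×127 = 322.1
Vm = 61.4 · log₁₀(9.9277) = 61.4 × (0.9968) = 61.21 mV

61 mV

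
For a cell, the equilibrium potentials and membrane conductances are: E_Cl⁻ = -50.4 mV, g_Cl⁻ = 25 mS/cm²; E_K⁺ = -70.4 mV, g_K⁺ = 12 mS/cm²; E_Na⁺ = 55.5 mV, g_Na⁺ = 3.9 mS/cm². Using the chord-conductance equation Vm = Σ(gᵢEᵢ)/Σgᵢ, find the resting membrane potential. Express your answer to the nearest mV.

-46 mV

Σ gᵢEᵢ = 25·(-50.4) + 12·(-70.4) + 3.9·(55.5) = -1888.35
Σ gᵢ = 25 + 12 + 3.9 = 40.9
Vm = -1888.35 / 40.9 = -46.17 mV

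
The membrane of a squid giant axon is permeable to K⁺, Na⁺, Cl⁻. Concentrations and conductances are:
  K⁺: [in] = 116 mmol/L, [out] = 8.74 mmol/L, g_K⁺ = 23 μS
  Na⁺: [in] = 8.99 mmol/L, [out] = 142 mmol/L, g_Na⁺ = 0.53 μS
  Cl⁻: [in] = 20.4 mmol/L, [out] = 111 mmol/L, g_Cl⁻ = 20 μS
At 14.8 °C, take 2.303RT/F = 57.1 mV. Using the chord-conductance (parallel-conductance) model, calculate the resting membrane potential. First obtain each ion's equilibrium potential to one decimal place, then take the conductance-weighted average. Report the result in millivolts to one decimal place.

E_K⁺ = (57.1/1)·log₁₀(8.74/116) = -64.1 mV
E_Na⁺ = (57.1/1)·log₁₀(142/8.99) = 68.4 mV
E_Cl⁻ = (57.1/-1)·log₁₀(111/20.4) = -42.0 mV
Vm = (Σ gᵢEᵢ)/(Σ gᵢ) = (23·-64.1 + 0.53·68.4 + 20·-42.0) / (23 + 0.53 + 20)
= -2278.05 / 43.53 = -52.33 mV

-52.3 mV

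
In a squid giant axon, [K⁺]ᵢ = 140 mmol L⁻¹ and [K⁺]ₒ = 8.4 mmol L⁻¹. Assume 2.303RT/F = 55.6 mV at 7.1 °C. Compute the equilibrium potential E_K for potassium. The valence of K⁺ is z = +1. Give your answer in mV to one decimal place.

E = (55.6/z) · log₁₀([K⁺]_out/[K⁺]_in) with z = +1.
= (55.6/1) · log₁₀(8.4/140) = 55.60 · log₁₀(0.06)
= 55.60 · (-1.2218) = -67.93 mV

-67.9 mV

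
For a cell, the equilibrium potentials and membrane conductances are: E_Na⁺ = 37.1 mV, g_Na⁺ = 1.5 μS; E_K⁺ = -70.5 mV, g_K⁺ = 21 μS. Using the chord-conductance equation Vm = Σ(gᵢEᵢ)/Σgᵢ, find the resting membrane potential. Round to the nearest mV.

Σ gᵢEᵢ = 1.5·(37.1) + 21·(-70.5) = -1424.85
Σ gᵢ = 1.5 + 21 = 22.5
Vm = -1424.85 / 22.5 = -63.33 mV

-63 mV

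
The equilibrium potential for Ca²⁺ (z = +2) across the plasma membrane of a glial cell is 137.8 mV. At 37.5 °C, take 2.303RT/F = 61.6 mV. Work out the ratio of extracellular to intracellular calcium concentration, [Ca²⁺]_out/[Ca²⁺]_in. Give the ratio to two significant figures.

30000

log₁₀([out]/[in]) = E·z/(61.6) = 137.8 × 2 / 61.6 = 4.4740
[out]/[in] = 10^(4.4740) = 2.979e+04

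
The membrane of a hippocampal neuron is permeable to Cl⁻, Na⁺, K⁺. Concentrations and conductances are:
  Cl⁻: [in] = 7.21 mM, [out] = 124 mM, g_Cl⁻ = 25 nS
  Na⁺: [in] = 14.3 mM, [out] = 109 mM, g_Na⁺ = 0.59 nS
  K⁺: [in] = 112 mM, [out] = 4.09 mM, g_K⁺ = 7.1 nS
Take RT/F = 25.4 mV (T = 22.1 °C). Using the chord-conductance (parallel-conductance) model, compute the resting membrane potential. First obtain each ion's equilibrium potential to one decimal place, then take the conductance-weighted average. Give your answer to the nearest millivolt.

E_Cl⁻ = (25.4/-1)·ln(124/7.21) = -72.3 mV
E_Na⁺ = (25.4/1)·ln(109/14.3) = 51.6 mV
E_K⁺ = (25.4/1)·ln(4.09/112) = -84.1 mV
Vm = (Σ gᵢEᵢ)/(Σ gᵢ) = (25·-72.3 + 0.59·51.6 + 7.1·-84.1) / (25 + 0.59 + 7.1)
= -2374.17 / 32.69 = -72.63 mV

-73 mV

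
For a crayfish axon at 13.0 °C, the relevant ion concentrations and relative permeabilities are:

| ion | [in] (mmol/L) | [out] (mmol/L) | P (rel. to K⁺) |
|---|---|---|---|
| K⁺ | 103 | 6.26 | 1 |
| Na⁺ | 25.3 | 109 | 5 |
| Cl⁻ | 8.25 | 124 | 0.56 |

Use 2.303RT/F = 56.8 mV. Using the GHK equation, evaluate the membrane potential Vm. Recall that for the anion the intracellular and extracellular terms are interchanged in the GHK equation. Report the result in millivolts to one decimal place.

Vm = 56.8 · log₁₀[(Σ P·[cation]ₒ + Σ P·[anion]ᵢ) / (Σ P·[cation]ᵢ + Σ P·[anion]ₒ)]
Numerator = 1×6.26 + 5×109 + 0.56×8.25 = 555.9
Denominator = 1×103 + 5×25.3 + 0.56×124 = 298.9
Vm = 56.8 · log₁₀(1.8595) = 56.8 × (0.2694) = 15.30 mV

15.3 mV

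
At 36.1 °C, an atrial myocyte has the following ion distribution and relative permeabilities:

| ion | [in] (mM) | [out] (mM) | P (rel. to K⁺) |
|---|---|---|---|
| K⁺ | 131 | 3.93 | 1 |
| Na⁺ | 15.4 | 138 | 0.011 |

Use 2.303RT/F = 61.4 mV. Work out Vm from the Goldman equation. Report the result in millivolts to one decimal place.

Vm = 61.4 · log₁₀[(Σ P·[cation]ₒ + Σ P·[anion]ᵢ) / (Σ P·[cation]ᵢ + Σ P·[anion]ₒ)]
Numerator = 1×3.93 + 0.011×138 = 5.448
Denominator = 1×131 + 0.011×15.4 = 131.2
Vm = 61.4 · log₁₀(0.041534) = 61.4 × (-1.3816) = -84.83 mV

-84.8 mV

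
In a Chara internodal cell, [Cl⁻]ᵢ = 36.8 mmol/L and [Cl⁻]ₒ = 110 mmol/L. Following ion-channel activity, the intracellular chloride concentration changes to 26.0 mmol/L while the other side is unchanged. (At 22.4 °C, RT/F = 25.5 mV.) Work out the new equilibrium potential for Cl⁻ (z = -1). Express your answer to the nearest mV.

After the shift: [Cl⁻]_out = 110, [Cl⁻]_in = 26.0 mmol/L.
E_new = (25.5/-1)·ln(110/26.0) = -25.50 · (1.4424) = -36.78 mV

-37 mV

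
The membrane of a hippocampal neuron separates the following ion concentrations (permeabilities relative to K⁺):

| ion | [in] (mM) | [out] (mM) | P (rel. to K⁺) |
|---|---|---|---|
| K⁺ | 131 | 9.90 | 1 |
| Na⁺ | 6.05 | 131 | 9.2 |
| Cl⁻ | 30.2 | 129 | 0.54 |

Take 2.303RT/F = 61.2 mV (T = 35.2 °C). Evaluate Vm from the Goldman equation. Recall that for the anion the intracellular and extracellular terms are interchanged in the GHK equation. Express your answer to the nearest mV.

Vm = 61.2 · log₁₀[(Σ P·[cation]ₒ + Σ P·[anion]ᵢ) / (Σ P·[cation]ᵢ + Σ P·[anion]ₒ)]
Numerator = 1×9.90 + 9.2×131 + 0.54×30.2 = 1231
Denominator = 1×131 + 9.2×6.05 + 0.54×129 = 256.3
Vm = 61.2 · log₁₀(4.8042) = 61.2 × (0.6816) = 41.72 mV

42 mV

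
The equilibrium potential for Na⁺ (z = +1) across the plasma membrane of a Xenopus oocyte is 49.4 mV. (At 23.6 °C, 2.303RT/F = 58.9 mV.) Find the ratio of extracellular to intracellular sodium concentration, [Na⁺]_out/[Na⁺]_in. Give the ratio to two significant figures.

log₁₀([out]/[in]) = E·z/(58.9) = 49.4 × 1 / 58.9 = 0.8387
[out]/[in] = 10^(0.8387) = 6.898

6.9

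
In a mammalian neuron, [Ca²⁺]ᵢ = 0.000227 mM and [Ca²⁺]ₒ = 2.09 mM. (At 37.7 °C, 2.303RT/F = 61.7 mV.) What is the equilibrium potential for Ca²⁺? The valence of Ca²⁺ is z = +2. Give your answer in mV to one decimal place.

E = (61.7/z) · log₁₀([Ca²⁺]_out/[Ca²⁺]_in) with z = +2.
= (61.7/2) · log₁₀(2.09/0.000227) = 30.85 · log₁₀(9207)
= 30.85 · (3.9641) = 122.29 mV

122.3 mV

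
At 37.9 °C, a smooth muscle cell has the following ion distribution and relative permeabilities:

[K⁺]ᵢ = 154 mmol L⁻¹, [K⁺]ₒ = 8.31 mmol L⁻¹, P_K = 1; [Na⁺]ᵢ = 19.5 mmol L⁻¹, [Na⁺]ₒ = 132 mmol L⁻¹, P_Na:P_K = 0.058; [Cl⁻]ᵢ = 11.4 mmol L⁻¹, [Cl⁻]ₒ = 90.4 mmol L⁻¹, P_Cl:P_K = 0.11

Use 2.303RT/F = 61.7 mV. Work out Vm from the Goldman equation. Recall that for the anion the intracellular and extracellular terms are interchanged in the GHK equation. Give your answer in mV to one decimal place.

Vm = 61.7 · log₁₀[(Σ P·[cation]ₒ + Σ P·[anion]ᵢ) / (Σ P·[cation]ᵢ + Σ P·[anion]ₒ)]
Numerator = 1×8.31 + 0.058×132 + 0.11×11.4 = 17.22
Denominator = 1×154 + 0.058×19.5 + 0.11×90.4 = 165.1
Vm = 61.7 · log₁₀(0.10432) = 61.7 × (-0.9816) = -60.57 mV

-60.6 mV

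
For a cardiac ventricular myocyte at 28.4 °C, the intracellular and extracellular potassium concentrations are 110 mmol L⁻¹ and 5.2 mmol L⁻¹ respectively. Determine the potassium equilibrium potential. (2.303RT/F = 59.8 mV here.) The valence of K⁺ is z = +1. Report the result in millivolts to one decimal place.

E = (59.8/z) · log₁₀([K⁺]_out/[K⁺]_in) with z = +1.
= (59.8/1) · log₁₀(5.2/110) = 59.80 · log₁₀(0.04727)
= 59.80 · (-1.3254) = -79.26 mV

-79.3 mV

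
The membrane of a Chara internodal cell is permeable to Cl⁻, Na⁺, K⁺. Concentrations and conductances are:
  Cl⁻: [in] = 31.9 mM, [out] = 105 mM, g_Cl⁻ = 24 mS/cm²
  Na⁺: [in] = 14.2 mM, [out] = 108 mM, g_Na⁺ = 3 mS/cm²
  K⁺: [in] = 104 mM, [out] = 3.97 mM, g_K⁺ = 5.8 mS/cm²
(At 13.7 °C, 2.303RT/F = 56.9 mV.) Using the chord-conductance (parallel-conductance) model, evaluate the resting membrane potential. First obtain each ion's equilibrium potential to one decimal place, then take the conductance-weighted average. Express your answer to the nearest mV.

E_Cl⁻ = (56.9/-1)·log₁₀(105/31.9) = -29.4 mV
E_Na⁺ = (56.9/1)·log₁₀(108/14.2) = 50.1 mV
E_K⁺ = (56.9/1)·log₁₀(3.97/104) = -80.7 mV
Vm = (Σ gᵢEᵢ)/(Σ gᵢ) = (24·-29.4 + 3·50.1 + 5.8·-80.7) / (24 + 3 + 5.8)
= -1023.36 / 32.8 = -31.20 mV

-31 mV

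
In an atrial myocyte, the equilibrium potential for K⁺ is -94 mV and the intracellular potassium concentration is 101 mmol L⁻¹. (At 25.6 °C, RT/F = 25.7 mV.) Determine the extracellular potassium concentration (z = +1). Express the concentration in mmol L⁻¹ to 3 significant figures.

2.61 mmol L⁻¹

Nernst: E = (25.7/1) · ln([out]/[in]), so ln([out]/[in]) = -94.0 × 1 / 25.7 = -3.6576.
[out]/[in] = e^(-3.6576) = 0.02579.
[out] = 0.02579 × 101 = 2.605 mmol L⁻¹.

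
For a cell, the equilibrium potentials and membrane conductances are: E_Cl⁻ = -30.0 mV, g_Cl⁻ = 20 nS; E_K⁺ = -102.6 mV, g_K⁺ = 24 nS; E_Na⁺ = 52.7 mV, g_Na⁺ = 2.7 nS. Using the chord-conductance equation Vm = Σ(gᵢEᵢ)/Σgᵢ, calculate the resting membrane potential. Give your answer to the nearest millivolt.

-63 mV

Σ gᵢEᵢ = 20·(-30.0) + 24·(-102.6) + 2.7·(52.7) = -2920.11
Σ gᵢ = 20 + 24 + 2.7 = 46.7
Vm = -2920.11 / 46.7 = -62.53 mV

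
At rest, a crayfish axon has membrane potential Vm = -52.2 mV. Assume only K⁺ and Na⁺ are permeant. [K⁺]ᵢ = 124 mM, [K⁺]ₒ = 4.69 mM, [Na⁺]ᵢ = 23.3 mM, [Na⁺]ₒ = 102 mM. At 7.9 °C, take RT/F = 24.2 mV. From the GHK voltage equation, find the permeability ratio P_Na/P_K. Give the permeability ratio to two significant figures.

0.097

Let α = P_Na/P_K. GHK: Vm = 24.2·ln[(Kₒ + α·Naₒ)/(Kᵢ + α·Naᵢ)].
e^(Vm/24.2) = e^(-52.2/24.2) = 0.11567
So 0.11567·(Kᵢ + α·Naᵢ) = Kₒ + α·Naₒ → α = (0.11567·124.0 − 4.69) / (102.0 − 0.11567·23.3)
α = (14.34 − 4.69) / (102.0 − 2.695) = 9.653/99.3 = 0.0972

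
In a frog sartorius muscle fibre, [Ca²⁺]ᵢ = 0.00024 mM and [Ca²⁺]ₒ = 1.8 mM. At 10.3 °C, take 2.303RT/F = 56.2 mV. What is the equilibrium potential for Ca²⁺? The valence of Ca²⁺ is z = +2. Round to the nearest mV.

E = (56.2/z) · log₁₀([Ca²⁺]_out/[Ca²⁺]_in) with z = +2.
= (56.2/2) · log₁₀(1.8/0.00024) = 28.10 · log₁₀(7500)
= 28.10 · (3.8751) = 108.89 mV

109 mV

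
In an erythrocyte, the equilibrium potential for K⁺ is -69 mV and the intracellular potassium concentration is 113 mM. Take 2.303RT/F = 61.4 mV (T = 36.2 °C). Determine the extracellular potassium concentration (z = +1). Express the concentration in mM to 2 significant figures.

Nernst: E = (61.4/1) · log₁₀([out]/[in]), so log₁₀([out]/[in]) = -69.0 × 1 / 61.4 = -1.1238.
[out]/[in] = 10^(-1.1238) = 0.0752.
[out] = 0.0752 × 113 = 8.498 mM.

8.5 mM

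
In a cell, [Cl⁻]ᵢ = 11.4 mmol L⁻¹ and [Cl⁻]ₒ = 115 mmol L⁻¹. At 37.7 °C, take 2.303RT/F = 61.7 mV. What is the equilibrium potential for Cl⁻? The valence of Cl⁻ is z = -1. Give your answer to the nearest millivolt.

-62 mV

E = (61.7/z) · log₁₀([Cl⁻]_out/[Cl⁻]_in) with z = -1.
For an anion, dividing by z = -1 reverses the sign.
= (61.7/-1) · log₁₀(115/11.4) = -61.70 · log₁₀(10.09)
= -61.70 · (1.0038) = -61.93 mV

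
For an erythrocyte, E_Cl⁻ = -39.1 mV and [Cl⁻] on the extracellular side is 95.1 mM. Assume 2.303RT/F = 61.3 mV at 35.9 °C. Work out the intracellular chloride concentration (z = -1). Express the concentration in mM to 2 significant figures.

22 mM

Nernst: E = (61.3/-1) · log₁₀([out]/[in]), so log₁₀([out]/[in]) = -39.1 × -1 / 61.3 = 0.6378.
[out]/[in] = 10^(0.6378) = 4.344.
[in] = 95.1 / 4.344 = 21.89 mM.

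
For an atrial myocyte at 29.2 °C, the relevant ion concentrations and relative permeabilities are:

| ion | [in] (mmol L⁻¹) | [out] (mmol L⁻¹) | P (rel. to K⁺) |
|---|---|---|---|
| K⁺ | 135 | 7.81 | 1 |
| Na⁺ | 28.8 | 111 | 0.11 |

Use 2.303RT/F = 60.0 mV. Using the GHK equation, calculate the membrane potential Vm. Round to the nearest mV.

Vm = 60.0 · log₁₀[(Σ P·[cation]ₒ + Σ P·[anion]ᵢ) / (Σ P·[cation]ᵢ + Σ P·[anion]ₒ)]
Numerator = 1×7.81 + 0.11×111 = 20.02
Denominator = 1×135 + 0.11×28.8 = 138.2
Vm = 60.0 · log₁₀(0.1449) = 60.0 × (-0.8389) = -50.34 mV

-50 mV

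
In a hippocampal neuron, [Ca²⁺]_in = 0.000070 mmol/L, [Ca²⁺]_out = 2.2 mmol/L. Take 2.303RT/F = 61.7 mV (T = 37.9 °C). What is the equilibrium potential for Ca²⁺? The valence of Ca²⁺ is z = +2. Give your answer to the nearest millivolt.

139 mV

E = (61.7/z) · log₁₀([Ca²⁺]_out/[Ca²⁺]_in) with z = +2.
= (61.7/2) · log₁₀(2.2/0.000070) = 30.85 · log₁₀(3.143e+04)
= 30.85 · (4.4973) = 138.74 mV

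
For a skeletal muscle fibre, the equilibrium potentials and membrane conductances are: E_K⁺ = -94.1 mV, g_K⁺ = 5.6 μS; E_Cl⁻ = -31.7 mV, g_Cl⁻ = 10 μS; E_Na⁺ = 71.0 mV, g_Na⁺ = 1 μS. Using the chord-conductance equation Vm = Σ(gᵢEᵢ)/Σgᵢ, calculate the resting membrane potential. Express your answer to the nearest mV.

-47 mV

Σ gᵢEᵢ = 5.6·(-94.1) + 10·(-31.7) + 1·(71.0) = -772.96
Σ gᵢ = 5.6 + 10 + 1 = 16.6
Vm = -772.96 / 16.6 = -46.56 mV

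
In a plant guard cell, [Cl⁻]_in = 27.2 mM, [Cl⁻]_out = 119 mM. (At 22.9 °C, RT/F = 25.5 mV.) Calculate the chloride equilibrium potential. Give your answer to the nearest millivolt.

-38 mV

E = (25.5/z) · ln([Cl⁻]_out/[Cl⁻]_in) with z = -1.
For an anion, dividing by z = -1 reverses the sign.
= (25.5/-1) · ln(119/27.2) = -25.50 · ln(4.375)
= -25.50 · (1.4759) = -37.64 mV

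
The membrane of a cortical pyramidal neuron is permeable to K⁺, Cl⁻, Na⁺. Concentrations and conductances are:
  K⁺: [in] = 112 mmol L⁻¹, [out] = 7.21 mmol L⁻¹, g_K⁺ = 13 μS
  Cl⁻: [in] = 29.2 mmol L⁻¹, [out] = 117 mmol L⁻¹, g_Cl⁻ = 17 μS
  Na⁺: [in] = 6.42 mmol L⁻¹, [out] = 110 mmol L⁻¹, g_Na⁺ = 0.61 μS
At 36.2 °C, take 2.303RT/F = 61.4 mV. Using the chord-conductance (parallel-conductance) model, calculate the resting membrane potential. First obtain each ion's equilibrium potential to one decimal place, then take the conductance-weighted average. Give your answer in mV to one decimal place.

E_K⁺ = (61.4/1)·log₁₀(7.21/112) = -73.1 mV
E_Cl⁻ = (61.4/-1)·log₁₀(117/29.2) = -37.0 mV
E_Na⁺ = (61.4/1)·log₁₀(110/6.42) = 75.8 mV
Vm = (Σ gᵢEᵢ)/(Σ gᵢ) = (13·-73.1 + 17·-37.0 + 0.61·75.8) / (13 + 17 + 0.61)
= -1533.06 / 30.61 = -50.08 mV

-50.1 mV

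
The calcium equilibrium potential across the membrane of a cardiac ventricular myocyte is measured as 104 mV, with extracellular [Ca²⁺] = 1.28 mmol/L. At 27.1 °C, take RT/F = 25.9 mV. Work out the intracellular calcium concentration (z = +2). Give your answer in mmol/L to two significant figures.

Nernst: E = (25.9/2) · ln([out]/[in]), so ln([out]/[in]) = 104.0 × 2 / 25.9 = 8.0309.
[out]/[in] = e^(8.0309) = 3074.
[in] = 1.28 / 3074 = 0.0004163 mmol/L.

0.00042 mmol/L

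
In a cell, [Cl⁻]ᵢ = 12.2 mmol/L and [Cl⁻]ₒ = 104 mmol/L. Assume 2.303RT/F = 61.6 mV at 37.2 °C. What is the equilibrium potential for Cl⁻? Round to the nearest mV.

E = (61.6/z) · log₁₀([Cl⁻]_out/[Cl⁻]_in) with z = -1.
For an anion, dividing by z = -1 reverses the sign.
= (61.6/-1) · log₁₀(104/12.2) = -61.60 · log₁₀(8.525)
= -61.60 · (0.9307) = -57.33 mV

-57 mV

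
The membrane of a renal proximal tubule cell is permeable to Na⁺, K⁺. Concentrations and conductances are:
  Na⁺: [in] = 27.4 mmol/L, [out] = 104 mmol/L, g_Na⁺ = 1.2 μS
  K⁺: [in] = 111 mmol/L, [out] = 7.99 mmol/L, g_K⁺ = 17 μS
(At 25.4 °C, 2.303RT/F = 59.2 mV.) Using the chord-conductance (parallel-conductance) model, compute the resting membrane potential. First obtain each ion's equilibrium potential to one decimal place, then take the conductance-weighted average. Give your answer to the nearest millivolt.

E_Na⁺ = (59.2/1)·log₁₀(104/27.4) = 34.3 mV
E_K⁺ = (59.2/1)·log₁₀(7.99/111) = -67.7 mV
Vm = (Σ gᵢEᵢ)/(Σ gᵢ) = (1.2·34.3 + 17·-67.7) / (1.2 + 17)
= -1109.74 / 18.2 = -60.97 mV

-61 mV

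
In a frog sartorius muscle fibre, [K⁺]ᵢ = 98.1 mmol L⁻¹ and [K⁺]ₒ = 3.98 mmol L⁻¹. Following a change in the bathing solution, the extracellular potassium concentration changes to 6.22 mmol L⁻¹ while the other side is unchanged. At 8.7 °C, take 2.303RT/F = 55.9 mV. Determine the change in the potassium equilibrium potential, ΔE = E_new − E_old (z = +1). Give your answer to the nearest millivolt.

E_old = (55.9/1)·log₁₀(3.98/98.1) = -77.80 mV
E_new = (55.9/1)·log₁₀(6.22/98.1) = -66.96 mV
ΔE = -66.96 − (-77.80) = 10.84 mV

11 mV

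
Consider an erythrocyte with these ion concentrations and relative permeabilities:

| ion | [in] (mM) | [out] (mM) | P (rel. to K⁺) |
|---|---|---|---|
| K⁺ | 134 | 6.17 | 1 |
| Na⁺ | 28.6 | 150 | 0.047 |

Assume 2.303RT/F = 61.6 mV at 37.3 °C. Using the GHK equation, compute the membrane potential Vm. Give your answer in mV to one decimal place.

Vm = 61.6 · log₁₀[(Σ P·[cation]ₒ + Σ P·[anion]ᵢ) / (Σ P·[cation]ᵢ + Σ P·[anion]ₒ)]
Numerator = 1×6.17 + 0.047×150 = 13.22
Denominator = 1×134 + 0.047×28.6 = 135.3
Vm = 61.6 · log₁₀(0.097677) = 61.6 × (-1.0102) = -62.23 mV

-62.2 mV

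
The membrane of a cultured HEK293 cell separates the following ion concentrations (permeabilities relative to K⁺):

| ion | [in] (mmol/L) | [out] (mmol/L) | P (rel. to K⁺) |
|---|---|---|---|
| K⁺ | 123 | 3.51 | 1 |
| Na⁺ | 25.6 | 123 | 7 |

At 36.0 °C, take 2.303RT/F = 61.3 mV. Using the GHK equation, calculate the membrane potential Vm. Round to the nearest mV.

Vm = 61.3 · log₁₀[(Σ P·[cation]ₒ + Σ P·[anion]ᵢ) / (Σ P·[cation]ᵢ + Σ P·[anion]ₒ)]
Numerator = 1×3.51 + 7×123 = 864.5
Denominator = 1×123 + 7×25.6 = 302.2
Vm = 61.3 · log₁₀(2.8607) = 61.3 × (0.4565) = 27.98 mV

28 mV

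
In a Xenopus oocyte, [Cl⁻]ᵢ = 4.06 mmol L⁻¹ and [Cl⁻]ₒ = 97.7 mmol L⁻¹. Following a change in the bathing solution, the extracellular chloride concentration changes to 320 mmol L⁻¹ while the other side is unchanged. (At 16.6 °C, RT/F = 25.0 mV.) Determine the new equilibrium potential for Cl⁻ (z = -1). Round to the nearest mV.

-109 mV

After the shift: [Cl⁻]_out = 320, [Cl⁻]_in = 4.06 mmol L⁻¹.
E_new = (25.0/-1)·ln(320/4.06) = -25.00 · (4.3671) = -109.18 mV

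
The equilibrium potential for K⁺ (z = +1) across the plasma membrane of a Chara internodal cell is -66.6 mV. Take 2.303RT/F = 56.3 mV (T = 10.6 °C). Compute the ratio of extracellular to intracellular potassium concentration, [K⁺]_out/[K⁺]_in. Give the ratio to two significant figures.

0.066

log₁₀([out]/[in]) = E·z/(56.3) = -66.6 × 1 / 56.3 = -1.1829
[out]/[in] = 10^(-1.1829) = 0.06562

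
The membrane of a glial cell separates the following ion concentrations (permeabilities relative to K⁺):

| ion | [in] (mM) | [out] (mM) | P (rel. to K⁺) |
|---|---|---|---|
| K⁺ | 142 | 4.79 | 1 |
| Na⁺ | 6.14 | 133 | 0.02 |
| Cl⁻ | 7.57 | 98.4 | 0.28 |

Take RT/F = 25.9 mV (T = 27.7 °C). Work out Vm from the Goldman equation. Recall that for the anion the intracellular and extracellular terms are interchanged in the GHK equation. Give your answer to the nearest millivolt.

-74 mV

Vm = 25.9 · ln[(Σ P·[cation]ₒ + Σ P·[anion]ᵢ) / (Σ P·[cation]ᵢ + Σ P·[anion]ₒ)]
Numerator = 1×4.79 + 0.02×133 + 0.28×7.57 = 9.57
Denominator = 1×142 + 0.02×6.14 + 0.28×98.4 = 169.7
Vm = 25.9 · ln(0.0564) = 25.9 × (-2.8753) = -74.47 mV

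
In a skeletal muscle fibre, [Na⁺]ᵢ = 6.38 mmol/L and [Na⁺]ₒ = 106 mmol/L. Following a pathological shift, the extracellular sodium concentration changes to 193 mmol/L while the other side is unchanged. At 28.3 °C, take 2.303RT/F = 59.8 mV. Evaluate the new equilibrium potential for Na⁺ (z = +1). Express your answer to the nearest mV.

After the shift: [Na⁺]_out = 193, [Na⁺]_in = 6.38 mmol/L.
E_new = (59.8/1)·log₁₀(193/6.38) = 59.80 · (1.4807) = 88.55 mV

89 mV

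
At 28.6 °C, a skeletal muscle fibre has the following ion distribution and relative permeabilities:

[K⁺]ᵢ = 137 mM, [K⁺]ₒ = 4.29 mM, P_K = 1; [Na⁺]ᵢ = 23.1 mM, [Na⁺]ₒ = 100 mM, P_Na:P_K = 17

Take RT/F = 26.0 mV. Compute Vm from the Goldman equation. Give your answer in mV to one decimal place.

30.4 mV

Vm = 26.0 · ln[(Σ P·[cation]ₒ + Σ P·[anion]ᵢ) / (Σ P·[cation]ᵢ + Σ P·[anion]ₒ)]
Numerator = 1×4.29 + 17×100 = 1704
Denominator = 1×137 + 17×23.1 = 529.7
Vm = 26.0 · ln(3.2175) = 26.0 × (1.1686) = 30.38 mV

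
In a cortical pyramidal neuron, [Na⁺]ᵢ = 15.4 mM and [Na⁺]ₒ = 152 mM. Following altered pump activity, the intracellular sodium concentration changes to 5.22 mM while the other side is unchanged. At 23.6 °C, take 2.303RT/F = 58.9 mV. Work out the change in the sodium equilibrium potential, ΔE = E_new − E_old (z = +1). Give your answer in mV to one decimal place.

27.7 mV

E_old = (58.9/1)·log₁₀(152/15.4) = 58.57 mV
E_new = (58.9/1)·log₁₀(152/5.22) = 86.24 mV
ΔE = 86.24 − (58.57) = 27.67 mV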